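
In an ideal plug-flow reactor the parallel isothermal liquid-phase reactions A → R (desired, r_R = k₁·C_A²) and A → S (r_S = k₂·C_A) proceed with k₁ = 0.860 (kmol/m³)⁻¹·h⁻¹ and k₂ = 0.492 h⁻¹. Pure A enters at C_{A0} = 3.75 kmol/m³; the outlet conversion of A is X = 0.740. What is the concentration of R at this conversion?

2.19 kmol/m³

C_A = C_{A0}(1−X) = 0.9750 kmol/m³.
Along a PFR/batch, dC_S/dC_A = −r_S/(r_R+r_S) = −k₂/(k₂+k₁·C_A).
Integrating from C_{A0} to C_A: C_S = (0.492/0.860)·ln[(0.492+0.860·3.75)/(0.492+0.860·0.975)] = 0.5721·ln(3.717/1.331) = 0.5877 kmol/m³.
Then C_R = (C_{A0}−C_A) − C_S = 2.775 − 0.5877 = 2.187 kmol/m³.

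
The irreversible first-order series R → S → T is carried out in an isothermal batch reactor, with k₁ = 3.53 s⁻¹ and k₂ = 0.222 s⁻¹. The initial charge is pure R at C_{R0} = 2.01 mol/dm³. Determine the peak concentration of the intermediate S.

1.67 mol/dm³

For a first-order series the maximum intermediate yield is C_{S,max}/C_{R0} = (k₁/k₂)^[k₂/(k₂−k₁)].
= (3.53/0.222)^(0.222/(0.222−3.53)) = (15.90)^(-0.06711) = 0.8306.
C_{S,max} = 0.8306×2.01 = 1.67 mol/dm³.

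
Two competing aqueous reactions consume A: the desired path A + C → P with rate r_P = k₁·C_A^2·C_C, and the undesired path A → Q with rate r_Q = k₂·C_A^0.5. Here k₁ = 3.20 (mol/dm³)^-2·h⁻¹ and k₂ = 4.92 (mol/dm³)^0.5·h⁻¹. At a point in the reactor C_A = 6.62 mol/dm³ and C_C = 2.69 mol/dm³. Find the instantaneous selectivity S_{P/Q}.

S_{P/Q} = r_P/r_Q = (k₁·C_A^2·C_C)/(k₂·C_A^0.5) = (k₁/k₂)·C_A^1.5·C_C.
= (3.20×6.620^2×2.690) / (4.92×6.620^0.5) = 377.2/12.66 = 29.8.
Since the desired path is higher order in A, keeping C_A high (PFR or concentrated feed) favours P.

29.8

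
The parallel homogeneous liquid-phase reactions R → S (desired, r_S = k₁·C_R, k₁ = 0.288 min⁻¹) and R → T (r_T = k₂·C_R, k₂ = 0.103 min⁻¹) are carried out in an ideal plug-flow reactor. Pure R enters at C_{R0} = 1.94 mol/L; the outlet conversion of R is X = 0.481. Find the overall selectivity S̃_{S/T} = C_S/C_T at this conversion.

2.80

C_R = C_{R0}(1−X) = 1.007 mol/L.
Both paths are first order in R, so the instantaneous fraction to S is constant: dC_S/d(−C_R) = k₁/(k₁+k₂) = 0.7366.
C_S = 0.7366·(C_{R0}−C_R) = 0.7366×0.9331 = 0.687 mol/L.
C_T = (C_{R0}−C_R)−C_S = 0.2458 mol/L; S̃_{S/T} = 0.6873/0.2458 = 2.80.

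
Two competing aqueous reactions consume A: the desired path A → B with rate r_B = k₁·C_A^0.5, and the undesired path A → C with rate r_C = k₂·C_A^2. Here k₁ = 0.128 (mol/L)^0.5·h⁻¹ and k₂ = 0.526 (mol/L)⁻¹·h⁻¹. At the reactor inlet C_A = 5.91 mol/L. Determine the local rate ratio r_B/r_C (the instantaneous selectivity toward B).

S_{B/C} = r_B/r_C = (k₁·C_A^0.5)/(k₂·C_A^2) = (k₁/k₂)·C_A^-1.5.
= (0.128×5.910^0.5) / (0.526×5.910^2) = 0.3112/18.37 = 0.0169.
The undesired path is higher order in A, so low C_A (CSTR or dilute feed) favours B.

0.0169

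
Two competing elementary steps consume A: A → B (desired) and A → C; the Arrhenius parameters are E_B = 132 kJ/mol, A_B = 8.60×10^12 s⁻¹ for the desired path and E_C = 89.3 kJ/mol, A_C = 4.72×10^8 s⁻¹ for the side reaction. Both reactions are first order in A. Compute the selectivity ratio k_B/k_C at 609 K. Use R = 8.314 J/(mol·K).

3.96

k_B/k_C = (A_B/A_C)·exp[−(E_B−E_C)/(RT)] = (A_B/A_C)·exp[(E_C−E_B)/(RT)].
(E_C−E_B)/(RT) = (89.3−132)×10³/(8.314×609) = -42700/5063 = -8.433.
k_B/k_C = (8.60×10^12/4.72×10^8)·exp(-8.433) = 18220 × 2.175×10^-4 = 3.96.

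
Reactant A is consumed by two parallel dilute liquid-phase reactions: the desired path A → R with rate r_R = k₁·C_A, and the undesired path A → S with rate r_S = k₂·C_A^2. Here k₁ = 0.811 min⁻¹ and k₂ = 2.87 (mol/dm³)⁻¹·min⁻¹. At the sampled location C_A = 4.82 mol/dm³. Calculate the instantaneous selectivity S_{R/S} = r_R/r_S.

S_{R/S} = r_R/r_S = (k₁·C_A)/(k₂·C_A^2) = (k₁/k₂)·C_A⁻¹.
= (0.811×4.820) / (2.87×4.820^2) = 3.909/66.68 = 0.0586.
The undesired path is higher order in A, so low C_A (CSTR or dilute feed) favours R.

0.0586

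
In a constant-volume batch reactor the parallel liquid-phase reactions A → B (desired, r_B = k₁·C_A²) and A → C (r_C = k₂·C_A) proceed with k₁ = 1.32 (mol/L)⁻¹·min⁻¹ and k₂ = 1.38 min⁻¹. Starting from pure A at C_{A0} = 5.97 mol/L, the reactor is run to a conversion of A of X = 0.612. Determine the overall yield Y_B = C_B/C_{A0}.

C_A = C_{A0}(1−X) = 2.316 mol/L.
Along a PFR/batch, dC_C/dC_A = −r_C/(r_B+r_C) = −k₂/(k₂+k₁·C_A).
Integrating from C_{A0} to C_A: C_C = (1.38/1.32)·ln[(1.38+1.32·5.97)/(1.38+1.32·2.32)] = 1.045·ln(9.260/4.438) = 0.7691 mol/L.
Then C_B = (C_{A0}−C_A) − C_C = 3.654 − 0.7691 = 2.885 mol/L.
Y_B = C_B/C_{A0} = 2.885/5.97 = 0.483.

0.483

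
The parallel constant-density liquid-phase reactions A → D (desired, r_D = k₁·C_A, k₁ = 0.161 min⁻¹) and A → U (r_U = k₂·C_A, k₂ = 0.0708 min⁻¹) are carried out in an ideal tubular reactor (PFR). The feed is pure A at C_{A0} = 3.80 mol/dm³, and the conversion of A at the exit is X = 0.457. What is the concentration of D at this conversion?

1.21 mol/dm³

C_A = C_{A0}(1−X) = 2.063 mol/dm³.
Both paths are first order in A, so the instantaneous fraction to D is constant: dC_D/d(−C_A) = k₁/(k₁+k₂) = 0.6946.
C_D = 0.6946·(C_{A0}−C_A) = 0.6946×1.737 = 1.21 mol/dm³.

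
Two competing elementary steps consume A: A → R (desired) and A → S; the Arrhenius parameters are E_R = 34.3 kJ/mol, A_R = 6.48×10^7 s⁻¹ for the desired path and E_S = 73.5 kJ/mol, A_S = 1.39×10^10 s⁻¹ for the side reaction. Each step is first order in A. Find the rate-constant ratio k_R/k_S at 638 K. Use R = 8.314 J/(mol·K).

Since both paths have the same order in A, the concentration cancels and S_{R/S} = k_R/k_S = (A_R/A_S)·exp[(E_S−E_R)/(RT)].
(E_S−E_R)/(RT) = (73.5−34.3)×10³/(8.314×638) = 39200/5304 = 7.390.
k_R/k_S = (6.48×10^7/1.39×10^10)·exp(7.390) = 0.004662 × 1620 = 7.55.
Since E_R < E_S, lowering the temperature improves selectivity toward R.

7.55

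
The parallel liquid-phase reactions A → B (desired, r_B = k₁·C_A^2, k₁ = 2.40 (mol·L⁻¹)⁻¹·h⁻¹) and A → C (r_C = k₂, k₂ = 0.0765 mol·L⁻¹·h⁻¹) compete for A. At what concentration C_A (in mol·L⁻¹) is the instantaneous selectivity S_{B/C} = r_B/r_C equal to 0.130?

S_{B/C} = (k₁/k₂)·C_A^2 ⇒ C_A = (S·k₂/k₁)^(0.5).
= (0.130×0.0765/2.40)^(0.5) = (0.004144)^(0.5) = 0.0644 mol·L⁻¹.

0.0644 mol·L⁻¹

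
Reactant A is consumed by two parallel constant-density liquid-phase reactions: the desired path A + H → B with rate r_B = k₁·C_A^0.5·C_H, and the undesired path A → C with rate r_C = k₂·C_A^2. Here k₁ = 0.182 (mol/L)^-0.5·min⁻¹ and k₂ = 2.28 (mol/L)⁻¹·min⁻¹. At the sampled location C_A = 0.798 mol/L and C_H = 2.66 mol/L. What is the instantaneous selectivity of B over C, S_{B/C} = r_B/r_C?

S_{B/C} = r_B/r_C = (k₁·C_A^0.5·C_H)/(k₂·C_A^2) = (k₁/k₂)·C_A^-1.5·C_H.
= (0.182×0.7980^0.5×2.660) / (2.28×0.7980^2) = 0.4325/1.452 = 0.298.

0.298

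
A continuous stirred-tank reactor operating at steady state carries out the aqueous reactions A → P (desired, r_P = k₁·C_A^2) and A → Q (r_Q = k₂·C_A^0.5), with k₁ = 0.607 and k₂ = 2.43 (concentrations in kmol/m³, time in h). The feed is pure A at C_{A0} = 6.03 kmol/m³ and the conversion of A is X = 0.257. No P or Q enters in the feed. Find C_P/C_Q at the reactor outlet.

2.37

Exit C_A = C_{A0}(1−X) = 6.03×0.743 = 4.480 kmol/m³.
In a CSTR the entire volume is at exit conditions, so r_P = 0.607×4.480^2 = 12.18 and r_Q = 2.43×4.480^0.5 = 5.144.
Overall selectivity = C_P/C_Q = r_Pτ/(r_Qτ) = r_P/r_Q = 2.37.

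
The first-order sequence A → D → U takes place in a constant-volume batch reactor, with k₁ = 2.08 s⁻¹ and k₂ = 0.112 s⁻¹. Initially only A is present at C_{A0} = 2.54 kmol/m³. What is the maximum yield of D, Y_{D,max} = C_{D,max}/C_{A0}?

0.847

Evaluating C_D at t_opt = ln(k₂/k₁)/(k₂−k₁) gives C_{D,max}/C_{A0} = (k₁/k₂)^[k₂/(k₂−k₁)].
= (2.08/0.112)^(0.112/(0.112−2.08)) = (18.57)^(-0.05691) = 0.8468.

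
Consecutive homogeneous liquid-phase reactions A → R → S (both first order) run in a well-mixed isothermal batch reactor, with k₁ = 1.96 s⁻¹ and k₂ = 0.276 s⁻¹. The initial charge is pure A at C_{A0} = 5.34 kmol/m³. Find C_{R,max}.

For a first-order series the maximum intermediate yield is C_{R,max}/C_{A0} = (k₁/k₂)^[k₂/(k₂−k₁)].
= (1.96/0.276)^(0.276/(0.276−1.96)) = (7.101)^(-0.1639) = 0.7252.
C_{R,max} = 0.7252×5.34 = 3.87 kmol/m³.

3.87 kmol/m³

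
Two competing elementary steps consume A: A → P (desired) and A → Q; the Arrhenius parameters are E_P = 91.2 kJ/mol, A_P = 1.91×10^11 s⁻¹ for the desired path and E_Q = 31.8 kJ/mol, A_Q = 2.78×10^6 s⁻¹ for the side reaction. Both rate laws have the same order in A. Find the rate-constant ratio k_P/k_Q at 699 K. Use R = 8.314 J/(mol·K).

2.50

With equal orders, S_{P/Q} = k_P/k_Q = (A_P/A_Q)·exp[(E_Q−E_P)/(RT)].
(E_Q−E_P)/(RT) = (31.8−91.2)×10³/(8.314×699) = -59400/5811 = -10.22.
k_P/k_Q = (1.91×10^11/2.78×10^6)·exp(-10.22) = 68705 × 3.639×10^-5 = 2.50.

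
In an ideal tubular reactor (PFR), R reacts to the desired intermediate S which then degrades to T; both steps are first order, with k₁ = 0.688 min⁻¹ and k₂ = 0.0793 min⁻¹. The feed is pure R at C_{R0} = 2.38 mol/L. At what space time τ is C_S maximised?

3.55 min

Setting dC_S/dτ = 0 gives τ_opt = ln(k₂/k₁)/(k₂−k₁).
= ln(0.0793/0.688)/(0.0793−0.688) = ln(0.1153)/-0.6087 = -2.161/-0.6087 = 3.55 min.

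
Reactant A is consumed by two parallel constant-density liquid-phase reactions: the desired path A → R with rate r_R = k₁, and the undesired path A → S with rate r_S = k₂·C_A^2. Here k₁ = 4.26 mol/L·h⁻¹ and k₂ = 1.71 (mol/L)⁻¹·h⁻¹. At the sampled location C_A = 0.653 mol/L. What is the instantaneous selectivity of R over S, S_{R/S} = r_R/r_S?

S_{R/S} = r_R/r_S = (k₁)/(k₂·C_A^2) = (k₁/k₂)·C_A^-2.
= (4.26) / (1.71×0.6530^2) = 4.260/0.7292 = 5.84.

5.84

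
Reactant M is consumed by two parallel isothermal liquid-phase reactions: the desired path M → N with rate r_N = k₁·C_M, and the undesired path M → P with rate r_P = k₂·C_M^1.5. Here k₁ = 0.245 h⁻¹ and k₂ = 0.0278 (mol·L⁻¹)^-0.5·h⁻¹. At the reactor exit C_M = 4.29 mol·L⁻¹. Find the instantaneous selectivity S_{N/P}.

S_{N/P} = r_N/r_P = (k₁·C_M)/(k₂·C_M^1.5) = (k₁/k₂)·C_M^-0.5.
= (0.245×4.290) / (0.0278×4.290^1.5) = 1.051/0.2470 = 4.25.

4.25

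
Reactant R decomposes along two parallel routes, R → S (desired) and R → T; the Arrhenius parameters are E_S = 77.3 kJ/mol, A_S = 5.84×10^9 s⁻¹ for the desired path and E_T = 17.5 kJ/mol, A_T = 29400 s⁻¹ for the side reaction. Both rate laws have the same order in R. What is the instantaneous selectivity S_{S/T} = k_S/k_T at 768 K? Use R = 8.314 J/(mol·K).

17.0

k_S/k_T = (A_S/A_T)·exp[−(E_S−E_T)/(RT)] = (A_S/A_T)·exp[(E_T−E_S)/(RT)].
(E_T−E_S)/(RT) = (17.5−77.3)×10³/(8.314×768) = -59800/6385 = -9.365.
k_S/k_T = (5.84×10^9/29400)·exp(-9.365) = 1.986×10^5 × 8.563×10^-5 = 17.0.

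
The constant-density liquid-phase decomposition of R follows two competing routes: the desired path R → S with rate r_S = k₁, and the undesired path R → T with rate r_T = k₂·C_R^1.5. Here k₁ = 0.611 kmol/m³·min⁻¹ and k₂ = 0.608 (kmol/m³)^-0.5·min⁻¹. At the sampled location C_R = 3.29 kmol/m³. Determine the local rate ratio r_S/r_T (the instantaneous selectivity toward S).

0.168

S_{S/T} = r_S/r_T = (k₁)/(k₂·C_R^1.5) = (k₁/k₂)·C_R^-1.5.
= (0.611) / (0.608×3.290^1.5) = 0.6110/3.628 = 0.168.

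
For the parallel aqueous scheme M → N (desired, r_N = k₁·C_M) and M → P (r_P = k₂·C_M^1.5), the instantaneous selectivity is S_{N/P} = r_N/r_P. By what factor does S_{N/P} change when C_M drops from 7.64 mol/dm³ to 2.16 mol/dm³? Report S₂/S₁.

S_{N/P} = (k₁/k₂)·C_M^-0.5, so S₂/S₁ = (C_{M,2}/C_{M,1})^-0.5.
= (2.16/7.64)^(-0.5) = (0.2827)^(-0.5) = 1.88.
Selectivity toward N rises as C_M falls — low-concentration operation is favoured.

1.88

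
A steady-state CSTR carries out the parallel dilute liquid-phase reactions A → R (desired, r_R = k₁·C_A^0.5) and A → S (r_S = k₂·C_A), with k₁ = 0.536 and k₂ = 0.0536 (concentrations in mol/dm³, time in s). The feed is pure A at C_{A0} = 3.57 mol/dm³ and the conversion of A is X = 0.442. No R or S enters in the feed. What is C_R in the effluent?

1.38 mol/dm³

Exit C_A = C_{A0}(1−X) = 3.57×0.558 = 1.992 mol/dm³.
In a CSTR the entire volume is at exit conditions, so r_R = 0.536×1.992^0.5 = 0.7565 and r_S = 0.0536×1.992 = 0.1068.
Fraction of consumed A going to R: r_R/(r_R+r_S) = 0.8763.
C_R = 0.8763·C_{A0}·X = 0.8763×3.57×0.442 = 1.38 mol/dm³.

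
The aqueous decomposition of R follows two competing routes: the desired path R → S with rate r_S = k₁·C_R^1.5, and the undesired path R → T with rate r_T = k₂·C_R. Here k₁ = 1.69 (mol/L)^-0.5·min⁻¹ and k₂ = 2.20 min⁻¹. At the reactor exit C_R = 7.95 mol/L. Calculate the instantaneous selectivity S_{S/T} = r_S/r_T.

S_{S/T} = r_S/r_T = (k₁·C_R^1.5)/(k₂·C_R) = (k₁/k₂)·C_R^0.5.
= (1.69×7.950^1.5) / (2.20×7.950) = 37.88/17.49 = 2.17.

2.17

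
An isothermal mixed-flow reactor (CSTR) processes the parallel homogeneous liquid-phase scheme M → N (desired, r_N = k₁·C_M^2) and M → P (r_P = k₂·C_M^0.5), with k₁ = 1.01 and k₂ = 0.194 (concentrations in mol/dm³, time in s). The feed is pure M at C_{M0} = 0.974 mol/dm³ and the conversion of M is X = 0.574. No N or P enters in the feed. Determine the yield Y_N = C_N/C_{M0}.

0.334

Exit C_M = C_{M0}(1−X) = 0.974×0.426 = 0.4149 mol/dm³.
Rates in a CSTR are evaluated at the outlet concentration: r_N = 1.01×0.4149^2 = 0.1739, r_P = 0.194×0.4149^0.5 = 0.1250.
Fraction of consumed M going to N: r_N/(r_N+r_P) = 0.5818.
C_N = 0.5818·C_{M0}·X = 0.5818×0.974×0.574 = 0.325 mol/dm³; Y_N = C_N/C_{M0} = 0.334.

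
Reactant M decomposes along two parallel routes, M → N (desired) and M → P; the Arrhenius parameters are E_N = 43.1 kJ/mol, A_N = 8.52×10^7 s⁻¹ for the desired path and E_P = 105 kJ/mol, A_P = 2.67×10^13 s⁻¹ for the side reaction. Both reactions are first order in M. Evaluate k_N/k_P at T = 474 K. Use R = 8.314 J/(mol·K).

Since both paths have the same order in M, the concentration cancels and S_{N/P} = k_N/k_P = (A_N/A_P)·exp[(E_P−E_N)/(RT)].
(E_P−E_N)/(RT) = (105−43.1)×10³/(8.314×474) = 61900/3941 = 15.71.
k_N/k_P = (8.52×10^7/2.67×10^13)·exp(15.71) = 3.191×10^-6 × 6.631×10^6 = 21.2.

21.2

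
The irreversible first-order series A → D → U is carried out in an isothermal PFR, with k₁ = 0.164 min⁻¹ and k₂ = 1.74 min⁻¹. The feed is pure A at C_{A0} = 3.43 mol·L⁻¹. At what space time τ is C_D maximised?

The intermediate peaks when r₁ = r₂, i.e. k₁e^(−k₁τ) = k₂e^(−k₂τ), giving τ_opt = ln(k₂/k₁)/(k₂−k₁).
= ln(1.74/0.164)/(1.74−0.164) = ln(10.61)/1.576 = 2.362/1.576 = 1.50 min.

1.50 min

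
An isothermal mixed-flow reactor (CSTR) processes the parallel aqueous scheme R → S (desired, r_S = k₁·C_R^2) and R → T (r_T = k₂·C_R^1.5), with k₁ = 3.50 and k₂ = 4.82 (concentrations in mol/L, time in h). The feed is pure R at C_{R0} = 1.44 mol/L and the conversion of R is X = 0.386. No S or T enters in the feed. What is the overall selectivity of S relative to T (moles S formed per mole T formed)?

Exit C_R = C_{R0}(1−X) = 1.44×0.614 = 0.8842 mol/L.
A CSTR operates uniformly at the exit composition, giving r_S = 2.736 and r_T = 4.007 (each k·C_R^n at C_R = 0.8842).
Overall selectivity = C_S/C_T = r_Sτ/(r_Tτ) = r_S/r_T = 0.683.

0.683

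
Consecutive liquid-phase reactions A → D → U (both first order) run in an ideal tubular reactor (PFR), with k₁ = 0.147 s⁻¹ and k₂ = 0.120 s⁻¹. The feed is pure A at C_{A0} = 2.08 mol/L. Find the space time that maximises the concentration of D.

Setting dC_D/dτ = 0 gives τ_opt = ln(k₂/k₁)/(k₂−k₁).
= ln(0.120/0.147)/(0.120−0.147) = ln(0.8163)/-0.02700 = -0.2029/-0.02700 = 7.52 s.

7.52 s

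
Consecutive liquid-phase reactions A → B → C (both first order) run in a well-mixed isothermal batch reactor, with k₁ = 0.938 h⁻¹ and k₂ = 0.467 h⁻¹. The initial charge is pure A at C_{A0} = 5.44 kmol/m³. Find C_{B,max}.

2.72 kmol/m³

For a first-order series the maximum intermediate yield is C_{B,max}/C_{A0} = (k₁/k₂)^[k₂/(k₂−k₁)].
= (0.938/0.467)^(0.467/(0.467−0.938)) = (2.009)^(-0.9915) = 0.5008.
C_{B,max} = 0.5008×5.44 = 2.72 kmol/m³.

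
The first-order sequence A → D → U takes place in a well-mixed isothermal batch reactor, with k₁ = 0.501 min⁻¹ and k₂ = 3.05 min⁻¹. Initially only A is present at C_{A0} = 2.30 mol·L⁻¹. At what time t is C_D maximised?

For first-order series the maximum of C_D occurs at t_opt = ln(k₂/k₁)/(k₂−k₁).
= ln(3.05/0.501)/(3.05−0.501) = ln(6.088)/2.549 = 1.806/2.549 = 0.709 min.

0.709 min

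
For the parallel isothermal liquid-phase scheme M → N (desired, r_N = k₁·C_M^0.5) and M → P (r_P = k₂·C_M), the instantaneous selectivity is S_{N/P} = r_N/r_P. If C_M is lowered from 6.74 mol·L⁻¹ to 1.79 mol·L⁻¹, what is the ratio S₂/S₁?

1.94

S_{N/P} = (k₁/k₂)·C_M^-0.5, so S₂/S₁ = (C_{M,2}/C_{M,1})^-0.5.
= (1.79/6.74)^(-0.5) = (0.2656)^(-0.5) = 1.94.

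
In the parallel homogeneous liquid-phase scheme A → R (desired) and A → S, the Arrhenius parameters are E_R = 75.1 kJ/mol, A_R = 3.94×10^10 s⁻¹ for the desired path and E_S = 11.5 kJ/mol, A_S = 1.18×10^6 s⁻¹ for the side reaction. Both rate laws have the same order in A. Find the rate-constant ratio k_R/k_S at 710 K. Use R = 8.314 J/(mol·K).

0.699

With equal orders, S_{R/S} = k_R/k_S = (A_R/A_S)·exp[(E_S−E_R)/(RT)].
(E_S−E_R)/(RT) = (11.5−75.1)×10³/(8.314×710) = -63600/5903 = -10.77.
k_R/k_S = (3.94×10^10/1.18×10^6)·exp(-10.77) = 33390 × 2.093×10^-5 = 0.699.
Since E_R > E_S, raising the temperature improves selectivity toward R.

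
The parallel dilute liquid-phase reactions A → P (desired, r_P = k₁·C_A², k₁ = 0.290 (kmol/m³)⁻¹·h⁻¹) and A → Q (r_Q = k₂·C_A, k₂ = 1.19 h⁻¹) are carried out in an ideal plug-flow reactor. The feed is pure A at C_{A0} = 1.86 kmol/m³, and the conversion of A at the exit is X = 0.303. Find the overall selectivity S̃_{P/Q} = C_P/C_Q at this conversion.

C_A = C_{A0}(1−X) = 1.296 kmol/m³.
Along a PFR/batch, dC_Q/dC_A = −r_Q/(r_P+r_Q) = −k₂/(k₂+k₁·C_A).
Integrating from C_{A0} to C_A: C_Q = (1.19/0.290)·ln[(1.19+0.290·1.86)/(1.19+0.290·1.30)] = 4.103·ln(1.729/1.566) = 0.4074 kmol/m³.
Then C_P = (C_{A0}−C_A) − C_Q = 0.5636 − 0.4074 = 0.1562 kmol/m³.
S̃_{P/Q} = C_P/C_Q = 0.1562/0.4074 = 0.383.

0.383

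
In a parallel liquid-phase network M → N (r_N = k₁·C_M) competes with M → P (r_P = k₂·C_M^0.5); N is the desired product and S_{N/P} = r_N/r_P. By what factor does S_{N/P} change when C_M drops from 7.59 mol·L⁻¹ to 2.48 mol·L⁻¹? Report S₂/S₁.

0.572

S_{N/P} = (k₁/k₂)·C_M^0.5, so S₂/S₁ = (C_{M,2}/C_{M,1})^0.5.
= (2.48/7.59)^0.5 = (0.3267)^0.5 = 0.572.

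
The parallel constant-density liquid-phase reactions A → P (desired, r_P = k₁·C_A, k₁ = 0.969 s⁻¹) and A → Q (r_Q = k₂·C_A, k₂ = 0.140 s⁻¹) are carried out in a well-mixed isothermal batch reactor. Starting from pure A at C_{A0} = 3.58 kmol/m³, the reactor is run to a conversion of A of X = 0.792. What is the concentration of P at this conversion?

C_A = C_{A0}(1−X) = 0.7446 kmol/m³.
Both paths are first order in A, so the instantaneous fraction to P is constant: dC_P/d(−C_A) = k₁/(k₁+k₂) = 0.8738.
C_P = 0.8738·(C_{A0}−C_A) = 0.8738×2.835 = 2.48 kmol/m³.

2.48 kmol/m³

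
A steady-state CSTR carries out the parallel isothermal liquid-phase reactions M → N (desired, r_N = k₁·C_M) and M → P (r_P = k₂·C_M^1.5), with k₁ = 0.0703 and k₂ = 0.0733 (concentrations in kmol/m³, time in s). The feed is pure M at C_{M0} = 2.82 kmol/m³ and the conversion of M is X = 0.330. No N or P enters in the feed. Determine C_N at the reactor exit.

0.382 kmol/m³

Exit C_M = C_{M0}(1−X) = 2.82×0.670 = 1.889 kmol/m³.
A CSTR operates uniformly at the exit composition, giving r_N = 0.1328 and r_P = 0.1904 (each k·C_M^n at C_M = 1.889).
Fraction of consumed M going to N: r_N/(r_N+r_P) = 0.4110.
C_N = 0.4110·C_{M0}·X = 0.4110×2.82×0.330 = 0.382 kmol/m³.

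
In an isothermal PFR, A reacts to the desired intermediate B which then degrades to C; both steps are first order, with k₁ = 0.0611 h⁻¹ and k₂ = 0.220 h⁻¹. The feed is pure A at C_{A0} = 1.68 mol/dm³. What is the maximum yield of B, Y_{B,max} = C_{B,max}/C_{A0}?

0.170

At the optimum, C_{B,max}/C_{A0} = (k₁/k₂)^[k₂/(k₂−k₁)].
= (0.0611/0.220)^(0.220/(0.220−0.0611)) = (0.2777)^(1.385) = 0.1697.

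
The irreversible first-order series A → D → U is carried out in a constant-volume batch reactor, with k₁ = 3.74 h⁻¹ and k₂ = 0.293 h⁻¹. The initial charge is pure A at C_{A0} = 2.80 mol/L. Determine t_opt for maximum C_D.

0.739 h

The intermediate peaks when r₁ = r₂, i.e. k₁e^(−k₁t) = k₂e^(−k₂t), giving t_opt = ln(k₂/k₁)/(k₂−k₁).
= ln(0.293/3.74)/(0.293−3.74) = ln(0.07834)/-3.447 = -2.547/-3.447 = 0.739 h.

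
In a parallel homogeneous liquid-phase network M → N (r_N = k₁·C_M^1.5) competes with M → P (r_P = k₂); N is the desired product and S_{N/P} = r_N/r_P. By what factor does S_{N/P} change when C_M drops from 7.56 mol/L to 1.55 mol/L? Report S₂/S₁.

0.0928

S_{N/P} = (k₁/k₂)·C_M^1.5, so S₂/S₁ = (C_{M,2}/C_{M,1})^1.5.
= (1.55/7.56)^1.5 = (0.2050)^1.5 = 0.0928.
Selectivity toward N falls as C_M falls — high-concentration operation is favoured.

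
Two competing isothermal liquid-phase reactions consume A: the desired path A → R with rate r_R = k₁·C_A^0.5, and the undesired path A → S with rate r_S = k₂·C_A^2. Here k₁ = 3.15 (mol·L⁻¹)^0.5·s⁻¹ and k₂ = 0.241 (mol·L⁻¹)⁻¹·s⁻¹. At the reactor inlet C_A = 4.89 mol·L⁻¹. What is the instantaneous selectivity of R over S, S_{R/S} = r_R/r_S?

S_{R/S} = r_R/r_S = (k₁·C_A^0.5)/(k₂·C_A^2) = (k₁/k₂)·C_A^-1.5.
= (3.15×4.890^0.5) / (0.241×4.890^2) = 6.966/5.763 = 1.21.

1.21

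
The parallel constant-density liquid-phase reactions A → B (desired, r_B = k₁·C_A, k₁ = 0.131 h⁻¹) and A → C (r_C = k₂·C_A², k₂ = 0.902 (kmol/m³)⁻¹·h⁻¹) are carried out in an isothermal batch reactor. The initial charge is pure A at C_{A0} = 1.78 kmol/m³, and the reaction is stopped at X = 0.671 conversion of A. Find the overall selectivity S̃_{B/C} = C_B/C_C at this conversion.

C_A = C_{A0}(1−X) = 0.5856 kmol/m³.
Along a PFR/batch, dC_B/dC_A = −r_B/(r_B+r_C) = −k₁/(k₁+k₂·C_A).
Integrating from C_{A0} to C_A: C_B = (0.131/0.902)·ln[(0.131+0.902·1.78)/(0.131+0.902·0.586)] = 0.1452·ln(1.737/0.6592) = 0.1407 kmol/m³.
C_C = (C_{A0}−C_A)−C_B = 1.054 kmol/m³; S̃_{B/C} = 0.1407/1.054 = 0.134.

0.134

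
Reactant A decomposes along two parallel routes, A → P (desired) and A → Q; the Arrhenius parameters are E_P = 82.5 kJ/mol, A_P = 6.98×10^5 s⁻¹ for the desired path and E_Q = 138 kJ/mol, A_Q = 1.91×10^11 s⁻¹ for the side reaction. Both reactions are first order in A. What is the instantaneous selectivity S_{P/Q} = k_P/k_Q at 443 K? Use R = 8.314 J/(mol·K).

Since both paths have the same order in A, the concentration cancels and S_{P/Q} = k_P/k_Q = (A_P/A_Q)·exp[(E_Q−E_P)/(RT)].
(E_Q−E_P)/(RT) = (138−82.5)×10³/(8.314×443) = 55500/3683 = 15.07.
k_P/k_Q = (6.98×10^5/1.91×10^11)·exp(15.07) = 3.654×10^-6 × 3.502×10^6 = 12.8.
Since E_P < E_Q, lowering the temperature improves selectivity toward P.

12.8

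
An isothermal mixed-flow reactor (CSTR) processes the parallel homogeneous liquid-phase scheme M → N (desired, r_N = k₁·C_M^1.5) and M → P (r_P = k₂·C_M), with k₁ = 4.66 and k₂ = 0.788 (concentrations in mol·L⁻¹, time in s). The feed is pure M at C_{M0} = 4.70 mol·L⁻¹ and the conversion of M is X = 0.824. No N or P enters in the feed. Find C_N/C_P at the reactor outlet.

5.38

Exit C_M = C_{M0}(1−X) = 4.70×0.176 = 0.8272 mol·L⁻¹.
Rates in a CSTR are evaluated at the outlet concentration: r_N = 4.66×0.8272^1.5 = 3.506, r_P = 0.788×0.8272 = 0.6518.
Overall selectivity = C_N/C_P = r_Nτ/(r_Pτ) = r_N/r_P = 5.38.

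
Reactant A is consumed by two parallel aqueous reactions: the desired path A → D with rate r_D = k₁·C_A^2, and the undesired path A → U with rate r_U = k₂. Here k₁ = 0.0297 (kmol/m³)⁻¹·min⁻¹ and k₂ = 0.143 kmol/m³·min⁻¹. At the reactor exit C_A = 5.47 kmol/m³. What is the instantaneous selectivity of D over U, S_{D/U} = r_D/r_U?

S_{D/U} = r_D/r_U = (k₁·C_A^2)/(k₂) = (k₁/k₂)·C_A^2.
= (0.0297×5.470^2) / (0.143) = 0.8887/0.1430 = 6.21.
Since the desired path is higher order in A, keeping C_A high (PFR or concentrated feed) favours D.

6.21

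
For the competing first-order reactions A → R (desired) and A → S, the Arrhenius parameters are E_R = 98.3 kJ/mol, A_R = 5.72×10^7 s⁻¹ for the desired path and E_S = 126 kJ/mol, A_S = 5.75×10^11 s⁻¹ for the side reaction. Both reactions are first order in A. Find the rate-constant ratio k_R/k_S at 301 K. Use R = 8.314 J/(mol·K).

With equal orders, S_{R/S} = k_R/k_S = (A_R/A_S)·exp[(E_S−E_R)/(RT)].
(E_S−E_R)/(RT) = (126−98.3)×10³/(8.314×301) = 27700/2503 = 11.07.
k_R/k_S = (5.72×10^7/5.75×10^11)·exp(11.07) = 9.948×10^-5 × 64143 = 6.38.
Since E_R < E_S, lowering the temperature improves selectivity toward R.

6.38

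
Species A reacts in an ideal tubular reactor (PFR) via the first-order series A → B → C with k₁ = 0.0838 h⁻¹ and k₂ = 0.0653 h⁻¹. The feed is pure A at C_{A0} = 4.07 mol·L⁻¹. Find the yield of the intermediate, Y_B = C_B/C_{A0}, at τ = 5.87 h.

0.318

Solving the coupled first-order balances gives C_B(τ) = [k₁/(k₂−k₁)]·C_{A0}·(e^(−k₁τ) − e^(−k₂τ)).
e^(−k₁τ) = e^(−0.0838×5.87) = e^(−0.4919) = 0.6115; e^(−k₂τ) = e^(−0.3833) = 0.6816.
C_B = 0.0838×4.07/(0.0653−0.0838) × (0.6115−0.6816) = (-18.44)×(-0.07014) = 1.293 mol·L⁻¹.
Y_B = C_B/C_{A0} = 1.293/4.07 = 0.318.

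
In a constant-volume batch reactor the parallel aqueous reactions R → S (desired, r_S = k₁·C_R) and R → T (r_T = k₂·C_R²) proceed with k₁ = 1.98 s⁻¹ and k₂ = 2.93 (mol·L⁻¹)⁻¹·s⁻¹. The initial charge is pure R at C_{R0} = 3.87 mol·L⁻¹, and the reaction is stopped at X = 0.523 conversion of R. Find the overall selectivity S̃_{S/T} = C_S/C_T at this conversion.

0.245

C_R = C_{R0}(1−X) = 1.846 mol·L⁻¹.
Along a PFR/batch, dC_S/dC_R = −r_S/(r_S+r_T) = −k₁/(k₁+k₂·C_R).
Integrating from C_{R0} to C_R: C_S = (1.98/2.93)·ln[(1.98+2.93·3.87)/(1.98+2.93·1.85)] = 0.6758·ln(13.32/7.389) = 0.3982 mol·L⁻¹.
C_T = (C_{R0}−C_R)−C_S = 1.626 mol·L⁻¹; S̃_{S/T} = 0.3982/1.626 = 0.245.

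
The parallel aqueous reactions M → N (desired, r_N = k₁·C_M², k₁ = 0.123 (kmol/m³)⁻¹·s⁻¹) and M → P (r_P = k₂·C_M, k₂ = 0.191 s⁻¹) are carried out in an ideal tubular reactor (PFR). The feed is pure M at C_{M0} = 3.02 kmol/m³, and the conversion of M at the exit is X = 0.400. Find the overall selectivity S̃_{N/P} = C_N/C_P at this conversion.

1.54

C_M = C_{M0}(1−X) = 1.812 kmol/m³.
Along a PFR/batch, dC_P/dC_M = −r_P/(r_N+r_P) = −k₂/(k₂+k₁·C_M).
Integrating from C_{M0} to C_M: C_P = (0.191/0.123)·ln[(0.191+0.123·3.02)/(0.191+0.123·1.81)] = 1.553·ln(0.5625/0.4139) = 0.4763 kmol/m³.
Then C_N = (C_{M0}−C_M) − C_P = 1.208 − 0.4763 = 0.7317 kmol/m³.
S̃_{N/P} = C_N/C_P = 0.7317/0.4763 = 1.54.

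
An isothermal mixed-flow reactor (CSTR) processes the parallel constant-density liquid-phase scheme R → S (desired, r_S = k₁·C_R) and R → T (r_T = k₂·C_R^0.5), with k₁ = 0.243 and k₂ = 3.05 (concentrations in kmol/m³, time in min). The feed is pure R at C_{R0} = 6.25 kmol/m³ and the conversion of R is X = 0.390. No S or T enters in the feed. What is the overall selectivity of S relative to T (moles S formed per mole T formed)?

0.156

Exit C_R = C_{R0}(1−X) = 6.25×0.610 = 3.812 kmol/m³.
Rates in a CSTR are evaluated at the outlet concentration: r_S = 0.243×3.812 = 0.9264, r_T = 3.05×3.812^0.5 = 5.955.
Overall selectivity = C_S/C_T = r_Sτ/(r_Tτ) = r_S/r_T = 0.156.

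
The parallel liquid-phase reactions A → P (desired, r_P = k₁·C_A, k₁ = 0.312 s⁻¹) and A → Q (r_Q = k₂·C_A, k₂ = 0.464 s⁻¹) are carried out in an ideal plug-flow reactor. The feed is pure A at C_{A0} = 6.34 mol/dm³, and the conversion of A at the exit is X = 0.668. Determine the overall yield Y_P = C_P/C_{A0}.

C_A = C_{A0}(1−X) = 2.105 mol/dm³.
Both paths are first order in A, so the instantaneous fraction to P is constant: dC_P/d(−C_A) = k₁/(k₁+k₂) = 0.4021.
C_P = 0.4021·(C_{A0}−C_A) = 0.4021×4.235 = 1.70 mol/dm³.
Y_P = C_P/C_{A0} = 1.703/6.34 = 0.269.

0.269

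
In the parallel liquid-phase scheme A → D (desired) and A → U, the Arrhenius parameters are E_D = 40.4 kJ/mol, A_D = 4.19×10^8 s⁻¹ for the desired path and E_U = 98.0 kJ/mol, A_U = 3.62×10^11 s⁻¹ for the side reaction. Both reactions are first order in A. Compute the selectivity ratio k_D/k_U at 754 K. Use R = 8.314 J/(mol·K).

11.3

Since both paths have the same order in A, the concentration cancels and S_{D/U} = k_D/k_U = (A_D/A_U)·exp[(E_U−E_D)/(RT)].
(E_U−E_D)/(RT) = (98.0−40.4)×10³/(8.314×754) = 57600/6269 = 9.188.
k_D/k_U = (4.19×10^8/3.62×10^11)·exp(9.188) = 0.001157 × 9783 = 11.3.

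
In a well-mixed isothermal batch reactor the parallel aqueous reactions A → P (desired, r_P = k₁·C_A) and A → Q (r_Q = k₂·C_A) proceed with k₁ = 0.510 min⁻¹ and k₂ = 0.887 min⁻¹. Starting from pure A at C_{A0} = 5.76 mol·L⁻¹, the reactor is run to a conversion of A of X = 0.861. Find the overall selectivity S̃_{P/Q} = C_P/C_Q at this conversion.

C_A = C_{A0}(1−X) = 0.8006 mol·L⁻¹.
Both paths are first order in A, so the instantaneous fraction to P is constant: dC_P/d(−C_A) = k₁/(k₁+k₂) = 0.3651.
C_P = 0.3651·(C_{A0}−C_A) = 0.3651×4.959 = 1.81 mol·L⁻¹.
C_Q = (C_{A0}−C_A)−C_P = 3.149 mol·L⁻¹; S̃_{P/Q} = 1.811/3.149 = 0.575.

0.575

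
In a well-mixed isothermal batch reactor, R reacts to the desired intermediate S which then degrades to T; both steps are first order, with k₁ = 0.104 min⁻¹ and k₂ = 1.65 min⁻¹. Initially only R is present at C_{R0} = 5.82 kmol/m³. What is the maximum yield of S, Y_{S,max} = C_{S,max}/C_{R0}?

For a first-order series the maximum intermediate yield is C_{S,max}/C_{R0} = (k₁/k₂)^[k₂/(k₂−k₁)].
= (0.104/1.65)^(1.65/(1.65−0.104)) = (0.06303)^(1.067) = 0.05234.

0.0523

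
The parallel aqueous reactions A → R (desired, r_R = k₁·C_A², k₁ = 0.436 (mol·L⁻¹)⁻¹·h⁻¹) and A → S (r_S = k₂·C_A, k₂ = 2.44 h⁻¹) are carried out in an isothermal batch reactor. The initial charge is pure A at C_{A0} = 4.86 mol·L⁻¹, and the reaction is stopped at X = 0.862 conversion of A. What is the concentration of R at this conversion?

C_A = C_{A0}(1−X) = 0.6707 mol·L⁻¹.
Along a PFR/batch, dC_S/dC_A = −r_S/(r_R+r_S) = −k₂/(k₂+k₁·C_A).
Integrating from C_{A0} to C_A: C_S = (2.44/0.436)·ln[(2.44+0.436·4.86)/(2.44+0.436·0.671)] = 5.596·ln(4.559/2.732) = 2.865 mol·L⁻¹.
Then C_R = (C_{A0}−C_A) − C_S = 4.189 − 2.865 = 1.325 mol·L⁻¹.

1.32 mol·L⁻¹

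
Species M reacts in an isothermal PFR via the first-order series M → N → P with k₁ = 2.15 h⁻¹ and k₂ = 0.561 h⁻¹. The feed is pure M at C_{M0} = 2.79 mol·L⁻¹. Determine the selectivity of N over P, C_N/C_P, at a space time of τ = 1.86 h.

0.853

Solving the coupled first-order balances gives C_N(τ) = [k₁/(k₂−k₁)]·C_{M0}·(e^(−k₁τ) − e^(−k₂τ)).
e^(−k₁τ) = e^(−2.15×1.86) = e^(−3.999) = 0.01833; e^(−k₂τ) = e^(−1.043) = 0.3522.
C_N = 2.15×2.79/(0.561−2.15) × (0.01833−0.3522) = (-3.775)×(-0.3339) = 1.260 mol·L⁻¹.
C_M = C_{M0}e^(−k₁τ) = 0.05115 mol·L⁻¹, so C_P = C_{M0}−C_M−C_N = 1.478 mol·L⁻¹; C_N/C_P = 0.853.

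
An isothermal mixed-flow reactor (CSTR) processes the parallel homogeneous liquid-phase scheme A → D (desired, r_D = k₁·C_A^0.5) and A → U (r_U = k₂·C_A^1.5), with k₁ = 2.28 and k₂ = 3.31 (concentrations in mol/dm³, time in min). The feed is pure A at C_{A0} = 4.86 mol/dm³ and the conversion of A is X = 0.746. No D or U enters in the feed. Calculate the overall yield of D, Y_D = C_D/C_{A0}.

Exit C_A = C_{A0}(1−X) = 4.86×0.254 = 1.234 mol/dm³.
Rates in a CSTR are evaluated at the outlet concentration: r_D = 2.28×1.234^0.5 = 2.533, r_U = 3.31×1.234^1.5 = 4.540.
Fraction of consumed A going to D: r_D/(r_D+r_U) = 0.3582.
C_D = 0.3582·C_{A0}·X = 0.3582×4.86×0.746 = 1.30 mol/dm³; Y_D = C_D/C_{A0} = 0.267.

0.267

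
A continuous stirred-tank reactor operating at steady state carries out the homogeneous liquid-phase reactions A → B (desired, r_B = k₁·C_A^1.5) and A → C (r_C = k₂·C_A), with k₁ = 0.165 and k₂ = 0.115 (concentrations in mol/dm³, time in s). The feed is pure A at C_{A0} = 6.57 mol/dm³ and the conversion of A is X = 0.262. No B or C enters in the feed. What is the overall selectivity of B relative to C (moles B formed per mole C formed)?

Exit C_A = C_{A0}(1−X) = 6.57×0.738 = 4.849 mol/dm³.
A CSTR operates uniformly at the exit composition, giving r_B = 1.762 and r_C = 0.5576 (each k·C_A^n at C_A = 4.849).
Overall selectivity = C_B/C_C = r_Bτ/(r_Cτ) = r_B/r_C = 3.16.

3.16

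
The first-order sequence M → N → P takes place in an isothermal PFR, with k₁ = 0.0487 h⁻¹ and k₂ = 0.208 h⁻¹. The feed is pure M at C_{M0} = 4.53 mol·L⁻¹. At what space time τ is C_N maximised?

9.11 h

Setting dC_N/dτ = 0 gives τ_opt = ln(k₂/k₁)/(k₂−k₁).
= ln(0.208/0.0487)/(0.208−0.0487) = ln(4.271)/0.1593 = 1.452/0.1593 = 9.11 h.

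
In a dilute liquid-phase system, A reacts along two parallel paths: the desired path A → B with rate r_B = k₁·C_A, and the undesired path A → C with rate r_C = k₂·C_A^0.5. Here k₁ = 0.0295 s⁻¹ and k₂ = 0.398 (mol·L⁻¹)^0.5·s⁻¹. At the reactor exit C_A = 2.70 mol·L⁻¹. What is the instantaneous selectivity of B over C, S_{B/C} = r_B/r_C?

0.122

S_{B/C} = r_B/r_C = (k₁·C_A)/(k₂·C_A^0.5) = (k₁/k₂)·C_A^0.5.
= (0.0295×2.700) / (0.398×2.700^0.5) = 0.07965/0.6540 = 0.122.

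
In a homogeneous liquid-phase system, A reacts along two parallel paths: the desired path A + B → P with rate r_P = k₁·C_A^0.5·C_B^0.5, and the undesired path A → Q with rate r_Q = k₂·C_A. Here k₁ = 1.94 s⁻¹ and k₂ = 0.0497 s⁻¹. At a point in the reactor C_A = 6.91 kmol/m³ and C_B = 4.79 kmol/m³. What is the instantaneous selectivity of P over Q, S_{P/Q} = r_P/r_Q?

S_{P/Q} = r_P/r_Q = (k₁·C_A^0.5·C_B^0.5)/(k₂·C_A) = (k₁/k₂)·C_A^-0.5·C_B^0.5.
= (1.94×6.910^0.5×4.790^0.5) / (0.0497×6.910) = 11.16/0.3434 = 32.5.
The undesired path is higher order in A, so low C_A (CSTR or dilute feed) favours P.

32.5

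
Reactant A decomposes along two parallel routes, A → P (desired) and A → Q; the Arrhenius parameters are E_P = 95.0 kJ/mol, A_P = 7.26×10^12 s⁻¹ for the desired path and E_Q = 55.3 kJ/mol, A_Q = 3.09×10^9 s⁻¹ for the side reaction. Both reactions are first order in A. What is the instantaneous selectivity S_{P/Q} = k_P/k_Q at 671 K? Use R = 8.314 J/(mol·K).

1.91

k_P/k_Q = (A_P/A_Q)·exp[−(E_P−E_Q)/(RT)] = (A_P/A_Q)·exp[(E_Q−E_P)/(RT)].
(E_Q−E_P)/(RT) = (55.3−95.0)×10³/(8.314×671) = -39700/5579 = -7.116.
k_P/k_Q = (7.26×10^12/3.09×10^9)·exp(-7.116) = 2350 × 8.117×10^-4 = 1.91.
Since E_P > E_Q, raising the temperature improves selectivity toward P.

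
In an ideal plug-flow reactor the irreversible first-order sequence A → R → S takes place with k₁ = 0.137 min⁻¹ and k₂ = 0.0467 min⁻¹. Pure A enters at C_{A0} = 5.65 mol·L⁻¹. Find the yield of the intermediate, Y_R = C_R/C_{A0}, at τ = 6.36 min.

For first-order series with pure A initially, C_R(τ) = k₁C_{A0}/(k₂−k₁)·(e^(−k₁τ) − e^(−k₂τ)).
e^(−k₁τ) = e^(−0.137×6.36) = e^(−0.8713) = 0.4184; e^(−k₂τ) = e^(−0.2970) = 0.7430.
C_R = 0.137×5.65/(0.0467−0.137) × (0.4184−0.7430) = (-8.572)×(-0.3246) = 2.783 mol·L⁻¹.
Y_R = C_R/C_{A0} = 2.783/5.65 = 0.493.

0.493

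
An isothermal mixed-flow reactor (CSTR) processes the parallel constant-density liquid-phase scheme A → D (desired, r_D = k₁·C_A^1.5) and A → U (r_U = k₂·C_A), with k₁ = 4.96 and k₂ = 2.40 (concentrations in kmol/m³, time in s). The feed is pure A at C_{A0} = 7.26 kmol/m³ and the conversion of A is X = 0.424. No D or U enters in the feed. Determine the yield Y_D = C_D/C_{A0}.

Exit C_A = C_{A0}(1−X) = 7.26×0.576 = 4.182 kmol/m³.
In a CSTR the entire volume is at exit conditions, so r_D = 4.96×4.182^1.5 = 42.42 and r_U = 2.40×4.182 = 10.04.
Fraction of consumed A going to D: r_D/(r_D+r_U) = 0.8087.
C_D = 0.8087·C_{A0}·X = 0.8087×7.26×0.424 = 2.49 kmol/m³; Y_D = C_D/C_{A0} = 0.343.

0.343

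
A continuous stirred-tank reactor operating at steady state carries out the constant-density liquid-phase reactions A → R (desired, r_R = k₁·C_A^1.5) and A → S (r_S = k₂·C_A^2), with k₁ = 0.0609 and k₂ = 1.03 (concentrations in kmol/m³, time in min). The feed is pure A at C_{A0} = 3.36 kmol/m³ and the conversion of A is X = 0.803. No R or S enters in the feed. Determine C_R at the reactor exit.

Exit C_A = C_{A0}(1−X) = 3.36×0.197 = 0.6619 kmol/m³.
Rates in a CSTR are evaluated at the outlet concentration: r_R = 0.0609×0.6619^1.5 = 0.03280, r_S = 1.03×0.6619^2 = 0.4513.
Fraction of consumed A going to R: r_R/(r_R+r_S) = 0.06775.
C_R = 0.06775·C_{A0}·X = 0.06775×3.36×0.803 = 0.183 kmol/m³.

0.183 kmol/m³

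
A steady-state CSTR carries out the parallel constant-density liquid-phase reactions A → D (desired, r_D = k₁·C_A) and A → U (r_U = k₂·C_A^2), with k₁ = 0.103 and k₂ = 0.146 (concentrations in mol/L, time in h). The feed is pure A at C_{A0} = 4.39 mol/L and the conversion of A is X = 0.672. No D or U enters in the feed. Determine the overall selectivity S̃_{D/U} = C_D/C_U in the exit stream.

Exit C_A = C_{A0}(1−X) = 4.39×0.328 = 1.440 mol/L.
In a CSTR the entire volume is at exit conditions, so r_D = 0.103×1.440 = 0.1483 and r_U = 0.146×1.440^2 = 0.3027.
Overall selectivity = C_D/C_U = r_Dτ/(r_Uτ) = r_D/r_U = 0.490.

0.490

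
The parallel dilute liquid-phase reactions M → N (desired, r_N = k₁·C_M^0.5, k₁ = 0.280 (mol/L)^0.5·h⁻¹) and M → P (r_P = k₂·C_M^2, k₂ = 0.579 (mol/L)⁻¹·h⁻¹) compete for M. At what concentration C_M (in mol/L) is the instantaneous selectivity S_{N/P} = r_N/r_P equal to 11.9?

0.118 mol/L

S_{N/P} = (k₁/k₂)·C_M^-1.5 ⇒ C_M = (S·k₂/k₁)^(1/(-1.5)).
= (11.9×0.579/0.280)^(-0.6667) = (24.61)^(-0.6667) = 0.118 mol/L.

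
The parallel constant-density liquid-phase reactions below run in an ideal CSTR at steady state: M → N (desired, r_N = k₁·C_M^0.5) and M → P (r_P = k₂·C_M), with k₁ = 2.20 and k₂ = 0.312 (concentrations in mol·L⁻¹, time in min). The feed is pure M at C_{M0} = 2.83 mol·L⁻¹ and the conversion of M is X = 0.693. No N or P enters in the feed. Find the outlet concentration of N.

1.73 mol·L⁻¹

Exit C_M = C_{M0}(1−X) = 2.83×0.307 = 0.8688 mol·L⁻¹.
Rates in a CSTR are evaluated at the outlet concentration: r_N = 2.20×0.8688^0.5 = 2.051, r_P = 0.312×0.8688 = 0.2711.
Fraction of consumed M going to N: r_N/(r_N+r_P) = 0.8832.
C_N = 0.8832·C_{M0}·X = 0.8832×2.83×0.693 = 1.73 mol·L⁻¹.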